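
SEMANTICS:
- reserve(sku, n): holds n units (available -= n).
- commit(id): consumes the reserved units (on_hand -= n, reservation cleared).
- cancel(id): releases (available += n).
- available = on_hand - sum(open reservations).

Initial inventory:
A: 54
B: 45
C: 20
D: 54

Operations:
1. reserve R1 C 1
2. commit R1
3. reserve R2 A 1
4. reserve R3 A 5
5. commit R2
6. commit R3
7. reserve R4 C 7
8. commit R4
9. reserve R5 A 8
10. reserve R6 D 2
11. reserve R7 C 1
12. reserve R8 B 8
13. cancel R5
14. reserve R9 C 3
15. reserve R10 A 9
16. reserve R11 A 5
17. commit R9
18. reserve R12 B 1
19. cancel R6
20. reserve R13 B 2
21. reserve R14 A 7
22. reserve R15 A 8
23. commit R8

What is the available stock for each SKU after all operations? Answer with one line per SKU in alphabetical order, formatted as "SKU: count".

Answer: A: 19
B: 34
C: 8
D: 54

Derivation:
Step 1: reserve R1 C 1 -> on_hand[A=54 B=45 C=20 D=54] avail[A=54 B=45 C=19 D=54] open={R1}
Step 2: commit R1 -> on_hand[A=54 B=45 C=19 D=54] avail[A=54 B=45 C=19 D=54] open={}
Step 3: reserve R2 A 1 -> on_hand[A=54 B=45 C=19 D=54] avail[A=53 B=45 C=19 D=54] open={R2}
Step 4: reserve R3 A 5 -> on_hand[A=54 B=45 C=19 D=54] avail[A=48 B=45 C=19 D=54] open={R2,R3}
Step 5: commit R2 -> on_hand[A=53 B=45 C=19 D=54] avail[A=48 B=45 C=19 D=54] open={R3}
Step 6: commit R3 -> on_hand[A=48 B=45 C=19 D=54] avail[A=48 B=45 C=19 D=54] open={}
Step 7: reserve R4 C 7 -> on_hand[A=48 B=45 C=19 D=54] avail[A=48 B=45 C=12 D=54] open={R4}
Step 8: commit R4 -> on_hand[A=48 B=45 C=12 D=54] avail[A=48 B=45 C=12 D=54] open={}
Step 9: reserve R5 A 8 -> on_hand[A=48 B=45 C=12 D=54] avail[A=40 B=45 C=12 D=54] open={R5}
Step 10: reserve R6 D 2 -> on_hand[A=48 B=45 C=12 D=54] avail[A=40 B=45 C=12 D=52] open={R5,R6}
Step 11: reserve R7 C 1 -> on_hand[A=48 B=45 C=12 D=54] avail[A=40 B=45 C=11 D=52] open={R5,R6,R7}
Step 12: reserve R8 B 8 -> on_hand[A=48 B=45 C=12 D=54] avail[A=40 B=37 C=11 D=52] open={R5,R6,R7,R8}
Step 13: cancel R5 -> on_hand[A=48 B=45 C=12 D=54] avail[A=48 B=37 C=11 D=52] open={R6,R7,R8}
Step 14: reserve R9 C 3 -> on_hand[A=48 B=45 C=12 D=54] avail[A=48 B=37 C=8 D=52] open={R6,R7,R8,R9}
Step 15: reserve R10 A 9 -> on_hand[A=48 B=45 C=12 D=54] avail[A=39 B=37 C=8 D=52] open={R10,R6,R7,R8,R9}
Step 16: reserve R11 A 5 -> on_hand[A=48 B=45 C=12 D=54] avail[A=34 B=37 C=8 D=52] open={R10,R11,R6,R7,R8,R9}
Step 17: commit R9 -> on_hand[A=48 B=45 C=9 D=54] avail[A=34 B=37 C=8 D=52] open={R10,R11,R6,R7,R8}
Step 18: reserve R12 B 1 -> on_hand[A=48 B=45 C=9 D=54] avail[A=34 B=36 C=8 D=52] open={R10,R11,R12,R6,R7,R8}
Step 19: cancel R6 -> on_hand[A=48 B=45 C=9 D=54] avail[A=34 B=36 C=8 D=54] open={R10,R11,R12,R7,R8}
Step 20: reserve R13 B 2 -> on_hand[A=48 B=45 C=9 D=54] avail[A=34 B=34 C=8 D=54] open={R10,R11,R12,R13,R7,R8}
Step 21: reserve R14 A 7 -> on_hand[A=48 B=45 C=9 D=54] avail[A=27 B=34 C=8 D=54] open={R10,R11,R12,R13,R14,R7,R8}
Step 22: reserve R15 A 8 -> on_hand[A=48 B=45 C=9 D=54] avail[A=19 B=34 C=8 D=54] open={R10,R11,R12,R13,R14,R15,R7,R8}
Step 23: commit R8 -> on_hand[A=48 B=37 C=9 D=54] avail[A=19 B=34 C=8 D=54] open={R10,R11,R12,R13,R14,R15,R7}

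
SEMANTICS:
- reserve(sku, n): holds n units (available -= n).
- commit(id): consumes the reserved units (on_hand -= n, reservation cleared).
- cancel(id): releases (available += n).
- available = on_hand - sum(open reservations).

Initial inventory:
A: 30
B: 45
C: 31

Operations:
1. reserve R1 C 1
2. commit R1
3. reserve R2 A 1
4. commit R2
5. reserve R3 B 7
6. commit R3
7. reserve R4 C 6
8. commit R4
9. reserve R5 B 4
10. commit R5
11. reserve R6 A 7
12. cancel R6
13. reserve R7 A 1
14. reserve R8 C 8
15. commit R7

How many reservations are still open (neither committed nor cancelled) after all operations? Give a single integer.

Answer: 1

Derivation:
Step 1: reserve R1 C 1 -> on_hand[A=30 B=45 C=31] avail[A=30 B=45 C=30] open={R1}
Step 2: commit R1 -> on_hand[A=30 B=45 C=30] avail[A=30 B=45 C=30] open={}
Step 3: reserve R2 A 1 -> on_hand[A=30 B=45 C=30] avail[A=29 B=45 C=30] open={R2}
Step 4: commit R2 -> on_hand[A=29 B=45 C=30] avail[A=29 B=45 C=30] open={}
Step 5: reserve R3 B 7 -> on_hand[A=29 B=45 C=30] avail[A=29 B=38 C=30] open={R3}
Step 6: commit R3 -> on_hand[A=29 B=38 C=30] avail[A=29 B=38 C=30] open={}
Step 7: reserve R4 C 6 -> on_hand[A=29 B=38 C=30] avail[A=29 B=38 C=24] open={R4}
Step 8: commit R4 -> on_hand[A=29 B=38 C=24] avail[A=29 B=38 C=24] open={}
Step 9: reserve R5 B 4 -> on_hand[A=29 B=38 C=24] avail[A=29 B=34 C=24] open={R5}
Step 10: commit R5 -> on_hand[A=29 B=34 C=24] avail[A=29 B=34 C=24] open={}
Step 11: reserve R6 A 7 -> on_hand[A=29 B=34 C=24] avail[A=22 B=34 C=24] open={R6}
Step 12: cancel R6 -> on_hand[A=29 B=34 C=24] avail[A=29 B=34 C=24] open={}
Step 13: reserve R7 A 1 -> on_hand[A=29 B=34 C=24] avail[A=28 B=34 C=24] open={R7}
Step 14: reserve R8 C 8 -> on_hand[A=29 B=34 C=24] avail[A=28 B=34 C=16] open={R7,R8}
Step 15: commit R7 -> on_hand[A=28 B=34 C=24] avail[A=28 B=34 C=16] open={R8}
Open reservations: ['R8'] -> 1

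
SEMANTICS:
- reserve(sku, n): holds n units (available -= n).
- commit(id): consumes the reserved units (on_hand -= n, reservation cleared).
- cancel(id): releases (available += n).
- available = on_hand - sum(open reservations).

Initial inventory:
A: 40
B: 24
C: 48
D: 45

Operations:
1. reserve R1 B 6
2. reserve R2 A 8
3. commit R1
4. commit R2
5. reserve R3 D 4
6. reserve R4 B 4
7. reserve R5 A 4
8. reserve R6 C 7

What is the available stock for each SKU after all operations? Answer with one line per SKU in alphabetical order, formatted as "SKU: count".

Answer: A: 28
B: 14
C: 41
D: 41

Derivation:
Step 1: reserve R1 B 6 -> on_hand[A=40 B=24 C=48 D=45] avail[A=40 B=18 C=48 D=45] open={R1}
Step 2: reserve R2 A 8 -> on_hand[A=40 B=24 C=48 D=45] avail[A=32 B=18 C=48 D=45] open={R1,R2}
Step 3: commit R1 -> on_hand[A=40 B=18 C=48 D=45] avail[A=32 B=18 C=48 D=45] open={R2}
Step 4: commit R2 -> on_hand[A=32 B=18 C=48 D=45] avail[A=32 B=18 C=48 D=45] open={}
Step 5: reserve R3 D 4 -> on_hand[A=32 B=18 C=48 D=45] avail[A=32 B=18 C=48 D=41] open={R3}
Step 6: reserve R4 B 4 -> on_hand[A=32 B=18 C=48 D=45] avail[A=32 B=14 C=48 D=41] open={R3,R4}
Step 7: reserve R5 A 4 -> on_hand[A=32 B=18 C=48 D=45] avail[A=28 B=14 C=48 D=41] open={R3,R4,R5}
Step 8: reserve R6 C 7 -> on_hand[A=32 B=18 C=48 D=45] avail[A=28 B=14 C=41 D=41] open={R3,R4,R5,R6}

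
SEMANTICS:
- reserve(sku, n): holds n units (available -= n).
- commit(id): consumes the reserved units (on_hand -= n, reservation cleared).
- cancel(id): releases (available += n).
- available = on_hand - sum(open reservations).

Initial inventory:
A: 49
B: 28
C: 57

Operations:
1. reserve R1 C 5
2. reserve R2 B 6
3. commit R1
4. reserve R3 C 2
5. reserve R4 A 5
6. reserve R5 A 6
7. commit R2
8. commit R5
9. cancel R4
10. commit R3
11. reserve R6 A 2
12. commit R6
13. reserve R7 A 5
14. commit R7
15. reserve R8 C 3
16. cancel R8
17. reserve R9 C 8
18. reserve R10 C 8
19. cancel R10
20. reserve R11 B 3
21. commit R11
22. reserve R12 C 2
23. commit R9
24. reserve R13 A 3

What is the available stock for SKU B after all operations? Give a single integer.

Answer: 19

Derivation:
Step 1: reserve R1 C 5 -> on_hand[A=49 B=28 C=57] avail[A=49 B=28 C=52] open={R1}
Step 2: reserve R2 B 6 -> on_hand[A=49 B=28 C=57] avail[A=49 B=22 C=52] open={R1,R2}
Step 3: commit R1 -> on_hand[A=49 B=28 C=52] avail[A=49 B=22 C=52] open={R2}
Step 4: reserve R3 C 2 -> on_hand[A=49 B=28 C=52] avail[A=49 B=22 C=50] open={R2,R3}
Step 5: reserve R4 A 5 -> on_hand[A=49 B=28 C=52] avail[A=44 B=22 C=50] open={R2,R3,R4}
Step 6: reserve R5 A 6 -> on_hand[A=49 B=28 C=52] avail[A=38 B=22 C=50] open={R2,R3,R4,R5}
Step 7: commit R2 -> on_hand[A=49 B=22 C=52] avail[A=38 B=22 C=50] open={R3,R4,R5}
Step 8: commit R5 -> on_hand[A=43 B=22 C=52] avail[A=38 B=22 C=50] open={R3,R4}
Step 9: cancel R4 -> on_hand[A=43 B=22 C=52] avail[A=43 B=22 C=50] open={R3}
Step 10: commit R3 -> on_hand[A=43 B=22 C=50] avail[A=43 B=22 C=50] open={}
Step 11: reserve R6 A 2 -> on_hand[A=43 B=22 C=50] avail[A=41 B=22 C=50] open={R6}
Step 12: commit R6 -> on_hand[A=41 B=22 C=50] avail[A=41 B=22 C=50] open={}
Step 13: reserve R7 A 5 -> on_hand[A=41 B=22 C=50] avail[A=36 B=22 C=50] open={R7}
Step 14: commit R7 -> on_hand[A=36 B=22 C=50] avail[A=36 B=22 C=50] open={}
Step 15: reserve R8 C 3 -> on_hand[A=36 B=22 C=50] avail[A=36 B=22 C=47] open={R8}
Step 16: cancel R8 -> on_hand[A=36 B=22 C=50] avail[A=36 B=22 C=50] open={}
Step 17: reserve R9 C 8 -> on_hand[A=36 B=22 C=50] avail[A=36 B=22 C=42] open={R9}
Step 18: reserve R10 C 8 -> on_hand[A=36 B=22 C=50] avail[A=36 B=22 C=34] open={R10,R9}
Step 19: cancel R10 -> on_hand[A=36 B=22 C=50] avail[A=36 B=22 C=42] open={R9}
Step 20: reserve R11 B 3 -> on_hand[A=36 B=22 C=50] avail[A=36 B=19 C=42] open={R11,R9}
Step 21: commit R11 -> on_hand[A=36 B=19 C=50] avail[A=36 B=19 C=42] open={R9}
Step 22: reserve R12 C 2 -> on_hand[A=36 B=19 C=50] avail[A=36 B=19 C=40] open={R12,R9}
Step 23: commit R9 -> on_hand[A=36 B=19 C=42] avail[A=36 B=19 C=40] open={R12}
Step 24: reserve R13 A 3 -> on_hand[A=36 B=19 C=42] avail[A=33 B=19 C=40] open={R12,R13}
Final available[B] = 19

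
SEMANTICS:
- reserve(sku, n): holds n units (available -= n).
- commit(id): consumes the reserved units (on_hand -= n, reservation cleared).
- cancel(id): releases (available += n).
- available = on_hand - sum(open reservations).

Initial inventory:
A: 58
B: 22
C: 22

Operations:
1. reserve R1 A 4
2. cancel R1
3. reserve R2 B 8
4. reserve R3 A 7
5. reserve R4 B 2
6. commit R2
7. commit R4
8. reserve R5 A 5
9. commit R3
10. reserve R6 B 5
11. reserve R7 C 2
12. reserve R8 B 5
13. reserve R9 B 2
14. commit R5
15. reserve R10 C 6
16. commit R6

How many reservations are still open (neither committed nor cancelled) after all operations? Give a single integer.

Step 1: reserve R1 A 4 -> on_hand[A=58 B=22 C=22] avail[A=54 B=22 C=22] open={R1}
Step 2: cancel R1 -> on_hand[A=58 B=22 C=22] avail[A=58 B=22 C=22] open={}
Step 3: reserve R2 B 8 -> on_hand[A=58 B=22 C=22] avail[A=58 B=14 C=22] open={R2}
Step 4: reserve R3 A 7 -> on_hand[A=58 B=22 C=22] avail[A=51 B=14 C=22] open={R2,R3}
Step 5: reserve R4 B 2 -> on_hand[A=58 B=22 C=22] avail[A=51 B=12 C=22] open={R2,R3,R4}
Step 6: commit R2 -> on_hand[A=58 B=14 C=22] avail[A=51 B=12 C=22] open={R3,R4}
Step 7: commit R4 -> on_hand[A=58 B=12 C=22] avail[A=51 B=12 C=22] open={R3}
Step 8: reserve R5 A 5 -> on_hand[A=58 B=12 C=22] avail[A=46 B=12 C=22] open={R3,R5}
Step 9: commit R3 -> on_hand[A=51 B=12 C=22] avail[A=46 B=12 C=22] open={R5}
Step 10: reserve R6 B 5 -> on_hand[A=51 B=12 C=22] avail[A=46 B=7 C=22] open={R5,R6}
Step 11: reserve R7 C 2 -> on_hand[A=51 B=12 C=22] avail[A=46 B=7 C=20] open={R5,R6,R7}
Step 12: reserve R8 B 5 -> on_hand[A=51 B=12 C=22] avail[A=46 B=2 C=20] open={R5,R6,R7,R8}
Step 13: reserve R9 B 2 -> on_hand[A=51 B=12 C=22] avail[A=46 B=0 C=20] open={R5,R6,R7,R8,R9}
Step 14: commit R5 -> on_hand[A=46 B=12 C=22] avail[A=46 B=0 C=20] open={R6,R7,R8,R9}
Step 15: reserve R10 C 6 -> on_hand[A=46 B=12 C=22] avail[A=46 B=0 C=14] open={R10,R6,R7,R8,R9}
Step 16: commit R6 -> on_hand[A=46 B=7 C=22] avail[A=46 B=0 C=14] open={R10,R7,R8,R9}
Open reservations: ['R10', 'R7', 'R8', 'R9'] -> 4

Answer: 4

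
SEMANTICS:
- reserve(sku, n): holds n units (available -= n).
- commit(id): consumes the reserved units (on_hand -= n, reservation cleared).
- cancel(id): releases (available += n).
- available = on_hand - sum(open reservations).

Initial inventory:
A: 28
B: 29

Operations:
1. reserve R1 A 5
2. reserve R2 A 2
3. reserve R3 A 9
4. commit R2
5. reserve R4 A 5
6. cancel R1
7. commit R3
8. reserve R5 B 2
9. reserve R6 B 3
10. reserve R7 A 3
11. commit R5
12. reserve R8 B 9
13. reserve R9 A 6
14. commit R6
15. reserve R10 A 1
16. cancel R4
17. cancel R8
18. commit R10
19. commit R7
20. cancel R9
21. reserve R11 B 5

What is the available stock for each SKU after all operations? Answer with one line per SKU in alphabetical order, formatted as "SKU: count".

Answer: A: 13
B: 19

Derivation:
Step 1: reserve R1 A 5 -> on_hand[A=28 B=29] avail[A=23 B=29] open={R1}
Step 2: reserve R2 A 2 -> on_hand[A=28 B=29] avail[A=21 B=29] open={R1,R2}
Step 3: reserve R3 A 9 -> on_hand[A=28 B=29] avail[A=12 B=29] open={R1,R2,R3}
Step 4: commit R2 -> on_hand[A=26 B=29] avail[A=12 B=29] open={R1,R3}
Step 5: reserve R4 A 5 -> on_hand[A=26 B=29] avail[A=7 B=29] open={R1,R3,R4}
Step 6: cancel R1 -> on_hand[A=26 B=29] avail[A=12 B=29] open={R3,R4}
Step 7: commit R3 -> on_hand[A=17 B=29] avail[A=12 B=29] open={R4}
Step 8: reserve R5 B 2 -> on_hand[A=17 B=29] avail[A=12 B=27] open={R4,R5}
Step 9: reserve R6 B 3 -> on_hand[A=17 B=29] avail[A=12 B=24] open={R4,R5,R6}
Step 10: reserve R7 A 3 -> on_hand[A=17 B=29] avail[A=9 B=24] open={R4,R5,R6,R7}
Step 11: commit R5 -> on_hand[A=17 B=27] avail[A=9 B=24] open={R4,R6,R7}
Step 12: reserve R8 B 9 -> on_hand[A=17 B=27] avail[A=9 B=15] open={R4,R6,R7,R8}
Step 13: reserve R9 A 6 -> on_hand[A=17 B=27] avail[A=3 B=15] open={R4,R6,R7,R8,R9}
Step 14: commit R6 -> on_hand[A=17 B=24] avail[A=3 B=15] open={R4,R7,R8,R9}
Step 15: reserve R10 A 1 -> on_hand[A=17 B=24] avail[A=2 B=15] open={R10,R4,R7,R8,R9}
Step 16: cancel R4 -> on_hand[A=17 B=24] avail[A=7 B=15] open={R10,R7,R8,R9}
Step 17: cancel R8 -> on_hand[A=17 B=24] avail[A=7 B=24] open={R10,R7,R9}
Step 18: commit R10 -> on_hand[A=16 B=24] avail[A=7 B=24] open={R7,R9}
Step 19: commit R7 -> on_hand[A=13 B=24] avail[A=7 B=24] open={R9}
Step 20: cancel R9 -> on_hand[A=13 B=24] avail[A=13 B=24] open={}
Step 21: reserve R11 B 5 -> on_hand[A=13 B=24] avail[A=13 B=19] open={R11}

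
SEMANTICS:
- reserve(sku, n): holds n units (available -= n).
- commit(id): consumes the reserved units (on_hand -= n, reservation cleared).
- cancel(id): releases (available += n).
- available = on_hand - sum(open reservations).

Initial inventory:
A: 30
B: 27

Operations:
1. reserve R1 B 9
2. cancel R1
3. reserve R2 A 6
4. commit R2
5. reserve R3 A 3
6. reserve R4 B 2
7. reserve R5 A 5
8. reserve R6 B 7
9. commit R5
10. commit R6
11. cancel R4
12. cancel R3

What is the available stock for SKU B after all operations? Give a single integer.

Answer: 20

Derivation:
Step 1: reserve R1 B 9 -> on_hand[A=30 B=27] avail[A=30 B=18] open={R1}
Step 2: cancel R1 -> on_hand[A=30 B=27] avail[A=30 B=27] open={}
Step 3: reserve R2 A 6 -> on_hand[A=30 B=27] avail[A=24 B=27] open={R2}
Step 4: commit R2 -> on_hand[A=24 B=27] avail[A=24 B=27] open={}
Step 5: reserve R3 A 3 -> on_hand[A=24 B=27] avail[A=21 B=27] open={R3}
Step 6: reserve R4 B 2 -> on_hand[A=24 B=27] avail[A=21 B=25] open={R3,R4}
Step 7: reserve R5 A 5 -> on_hand[A=24 B=27] avail[A=16 B=25] open={R3,R4,R5}
Step 8: reserve R6 B 7 -> on_hand[A=24 B=27] avail[A=16 B=18] open={R3,R4,R5,R6}
Step 9: commit R5 -> on_hand[A=19 B=27] avail[A=16 B=18] open={R3,R4,R6}
Step 10: commit R6 -> on_hand[A=19 B=20] avail[A=16 B=18] open={R3,R4}
Step 11: cancel R4 -> on_hand[A=19 B=20] avail[A=16 B=20] open={R3}
Step 12: cancel R3 -> on_hand[A=19 B=20] avail[A=19 B=20] open={}
Final available[B] = 20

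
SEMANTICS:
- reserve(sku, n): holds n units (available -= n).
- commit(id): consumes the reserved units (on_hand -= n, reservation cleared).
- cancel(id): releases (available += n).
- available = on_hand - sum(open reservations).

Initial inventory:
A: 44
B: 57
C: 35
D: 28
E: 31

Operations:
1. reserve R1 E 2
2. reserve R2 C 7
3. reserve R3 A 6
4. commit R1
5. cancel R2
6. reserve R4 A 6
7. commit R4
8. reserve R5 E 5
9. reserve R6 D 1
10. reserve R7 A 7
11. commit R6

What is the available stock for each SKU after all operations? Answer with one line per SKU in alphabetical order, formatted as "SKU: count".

Step 1: reserve R1 E 2 -> on_hand[A=44 B=57 C=35 D=28 E=31] avail[A=44 B=57 C=35 D=28 E=29] open={R1}
Step 2: reserve R2 C 7 -> on_hand[A=44 B=57 C=35 D=28 E=31] avail[A=44 B=57 C=28 D=28 E=29] open={R1,R2}
Step 3: reserve R3 A 6 -> on_hand[A=44 B=57 C=35 D=28 E=31] avail[A=38 B=57 C=28 D=28 E=29] open={R1,R2,R3}
Step 4: commit R1 -> on_hand[A=44 B=57 C=35 D=28 E=29] avail[A=38 B=57 C=28 D=28 E=29] open={R2,R3}
Step 5: cancel R2 -> on_hand[A=44 B=57 C=35 D=28 E=29] avail[A=38 B=57 C=35 D=28 E=29] open={R3}
Step 6: reserve R4 A 6 -> on_hand[A=44 B=57 C=35 D=28 E=29] avail[A=32 B=57 C=35 D=28 E=29] open={R3,R4}
Step 7: commit R4 -> on_hand[A=38 B=57 C=35 D=28 E=29] avail[A=32 B=57 C=35 D=28 E=29] open={R3}
Step 8: reserve R5 E 5 -> on_hand[A=38 B=57 C=35 D=28 E=29] avail[A=32 B=57 C=35 D=28 E=24] open={R3,R5}
Step 9: reserve R6 D 1 -> on_hand[A=38 B=57 C=35 D=28 E=29] avail[A=32 B=57 C=35 D=27 E=24] open={R3,R5,R6}
Step 10: reserve R7 A 7 -> on_hand[A=38 B=57 C=35 D=28 E=29] avail[A=25 B=57 C=35 D=27 E=24] open={R3,R5,R6,R7}
Step 11: commit R6 -> on_hand[A=38 B=57 C=35 D=27 E=29] avail[A=25 B=57 C=35 D=27 E=24] open={R3,R5,R7}

Answer: A: 25
B: 57
C: 35
D: 27
E: 24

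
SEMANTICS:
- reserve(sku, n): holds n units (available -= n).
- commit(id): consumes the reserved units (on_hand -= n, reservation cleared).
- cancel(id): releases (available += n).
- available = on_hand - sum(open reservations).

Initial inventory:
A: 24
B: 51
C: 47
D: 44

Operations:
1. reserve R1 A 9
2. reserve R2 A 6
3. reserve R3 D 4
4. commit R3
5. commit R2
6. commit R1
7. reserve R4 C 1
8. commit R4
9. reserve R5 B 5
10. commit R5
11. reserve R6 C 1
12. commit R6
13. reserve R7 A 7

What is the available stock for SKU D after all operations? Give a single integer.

Answer: 40

Derivation:
Step 1: reserve R1 A 9 -> on_hand[A=24 B=51 C=47 D=44] avail[A=15 B=51 C=47 D=44] open={R1}
Step 2: reserve R2 A 6 -> on_hand[A=24 B=51 C=47 D=44] avail[A=9 B=51 C=47 D=44] open={R1,R2}
Step 3: reserve R3 D 4 -> on_hand[A=24 B=51 C=47 D=44] avail[A=9 B=51 C=47 D=40] open={R1,R2,R3}
Step 4: commit R3 -> on_hand[A=24 B=51 C=47 D=40] avail[A=9 B=51 C=47 D=40] open={R1,R2}
Step 5: commit R2 -> on_hand[A=18 B=51 C=47 D=40] avail[A=9 B=51 C=47 D=40] open={R1}
Step 6: commit R1 -> on_hand[A=9 B=51 C=47 D=40] avail[A=9 B=51 C=47 D=40] open={}
Step 7: reserve R4 C 1 -> on_hand[A=9 B=51 C=47 D=40] avail[A=9 B=51 C=46 D=40] open={R4}
Step 8: commit R4 -> on_hand[A=9 B=51 C=46 D=40] avail[A=9 B=51 C=46 D=40] open={}
Step 9: reserve R5 B 5 -> on_hand[A=9 B=51 C=46 D=40] avail[A=9 B=46 C=46 D=40] open={R5}
Step 10: commit R5 -> on_hand[A=9 B=46 C=46 D=40] avail[A=9 B=46 C=46 D=40] open={}
Step 11: reserve R6 C 1 -> on_hand[A=9 B=46 C=46 D=40] avail[A=9 B=46 C=45 D=40] open={R6}
Step 12: commit R6 -> on_hand[A=9 B=46 C=45 D=40] avail[A=9 B=46 C=45 D=40] open={}
Step 13: reserve R7 A 7 -> on_hand[A=9 B=46 C=45 D=40] avail[A=2 B=46 C=45 D=40] open={R7}
Final available[D] = 40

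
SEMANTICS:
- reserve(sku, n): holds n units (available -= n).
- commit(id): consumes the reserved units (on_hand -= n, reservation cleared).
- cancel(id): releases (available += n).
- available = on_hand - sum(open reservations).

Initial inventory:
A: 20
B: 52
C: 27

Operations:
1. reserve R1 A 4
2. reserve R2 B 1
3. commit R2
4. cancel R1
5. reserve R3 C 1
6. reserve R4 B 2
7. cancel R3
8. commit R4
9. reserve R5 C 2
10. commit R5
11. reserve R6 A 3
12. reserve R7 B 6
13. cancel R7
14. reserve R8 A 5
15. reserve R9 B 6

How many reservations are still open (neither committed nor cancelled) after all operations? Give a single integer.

Answer: 3

Derivation:
Step 1: reserve R1 A 4 -> on_hand[A=20 B=52 C=27] avail[A=16 B=52 C=27] open={R1}
Step 2: reserve R2 B 1 -> on_hand[A=20 B=52 C=27] avail[A=16 B=51 C=27] open={R1,R2}
Step 3: commit R2 -> on_hand[A=20 B=51 C=27] avail[A=16 B=51 C=27] open={R1}
Step 4: cancel R1 -> on_hand[A=20 B=51 C=27] avail[A=20 B=51 C=27] open={}
Step 5: reserve R3 C 1 -> on_hand[A=20 B=51 C=27] avail[A=20 B=51 C=26] open={R3}
Step 6: reserve R4 B 2 -> on_hand[A=20 B=51 C=27] avail[A=20 B=49 C=26] open={R3,R4}
Step 7: cancel R3 -> on_hand[A=20 B=51 C=27] avail[A=20 B=49 C=27] open={R4}
Step 8: commit R4 -> on_hand[A=20 B=49 C=27] avail[A=20 B=49 C=27] open={}
Step 9: reserve R5 C 2 -> on_hand[A=20 B=49 C=27] avail[A=20 B=49 C=25] open={R5}
Step 10: commit R5 -> on_hand[A=20 B=49 C=25] avail[A=20 B=49 C=25] open={}
Step 11: reserve R6 A 3 -> on_hand[A=20 B=49 C=25] avail[A=17 B=49 C=25] open={R6}
Step 12: reserve R7 B 6 -> on_hand[A=20 B=49 C=25] avail[A=17 B=43 C=25] open={R6,R7}
Step 13: cancel R7 -> on_hand[A=20 B=49 C=25] avail[A=17 B=49 C=25] open={R6}
Step 14: reserve R8 A 5 -> on_hand[A=20 B=49 C=25] avail[A=12 B=49 C=25] open={R6,R8}
Step 15: reserve R9 B 6 -> on_hand[A=20 B=49 C=25] avail[A=12 B=43 C=25] open={R6,R8,R9}
Open reservations: ['R6', 'R8', 'R9'] -> 3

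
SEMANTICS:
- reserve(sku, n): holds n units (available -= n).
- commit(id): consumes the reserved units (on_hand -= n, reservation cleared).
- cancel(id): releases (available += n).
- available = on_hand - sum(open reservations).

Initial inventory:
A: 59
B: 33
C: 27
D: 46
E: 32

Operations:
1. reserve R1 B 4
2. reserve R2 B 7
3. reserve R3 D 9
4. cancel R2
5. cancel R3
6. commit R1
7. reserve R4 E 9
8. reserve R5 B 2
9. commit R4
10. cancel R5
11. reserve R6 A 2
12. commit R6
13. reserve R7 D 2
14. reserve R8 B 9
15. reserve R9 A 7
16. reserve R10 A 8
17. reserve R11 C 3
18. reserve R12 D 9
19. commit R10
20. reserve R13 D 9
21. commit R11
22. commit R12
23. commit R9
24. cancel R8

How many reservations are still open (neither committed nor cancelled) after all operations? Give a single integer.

Answer: 2

Derivation:
Step 1: reserve R1 B 4 -> on_hand[A=59 B=33 C=27 D=46 E=32] avail[A=59 B=29 C=27 D=46 E=32] open={R1}
Step 2: reserve R2 B 7 -> on_hand[A=59 B=33 C=27 D=46 E=32] avail[A=59 B=22 C=27 D=46 E=32] open={R1,R2}
Step 3: reserve R3 D 9 -> on_hand[A=59 B=33 C=27 D=46 E=32] avail[A=59 B=22 C=27 D=37 E=32] open={R1,R2,R3}
Step 4: cancel R2 -> on_hand[A=59 B=33 C=27 D=46 E=32] avail[A=59 B=29 C=27 D=37 E=32] open={R1,R3}
Step 5: cancel R3 -> on_hand[A=59 B=33 C=27 D=46 E=32] avail[A=59 B=29 C=27 D=46 E=32] open={R1}
Step 6: commit R1 -> on_hand[A=59 B=29 C=27 D=46 E=32] avail[A=59 B=29 C=27 D=46 E=32] open={}
Step 7: reserve R4 E 9 -> on_hand[A=59 B=29 C=27 D=46 E=32] avail[A=59 B=29 C=27 D=46 E=23] open={R4}
Step 8: reserve R5 B 2 -> on_hand[A=59 B=29 C=27 D=46 E=32] avail[A=59 B=27 C=27 D=46 E=23] open={R4,R5}
Step 9: commit R4 -> on_hand[A=59 B=29 C=27 D=46 E=23] avail[A=59 B=27 C=27 D=46 E=23] open={R5}
Step 10: cancel R5 -> on_hand[A=59 B=29 C=27 D=46 E=23] avail[A=59 B=29 C=27 D=46 E=23] open={}
Step 11: reserve R6 A 2 -> on_hand[A=59 B=29 C=27 D=46 E=23] avail[A=57 B=29 C=27 D=46 E=23] open={R6}
Step 12: commit R6 -> on_hand[A=57 B=29 C=27 D=46 E=23] avail[A=57 B=29 C=27 D=46 E=23] open={}
Step 13: reserve R7 D 2 -> on_hand[A=57 B=29 C=27 D=46 E=23] avail[A=57 B=29 C=27 D=44 E=23] open={R7}
Step 14: reserve R8 B 9 -> on_hand[A=57 B=29 C=27 D=46 E=23] avail[A=57 B=20 C=27 D=44 E=23] open={R7,R8}
Step 15: reserve R9 A 7 -> on_hand[A=57 B=29 C=27 D=46 E=23] avail[A=50 B=20 C=27 D=44 E=23] open={R7,R8,R9}
Step 16: reserve R10 A 8 -> on_hand[A=57 B=29 C=27 D=46 E=23] avail[A=42 B=20 C=27 D=44 E=23] open={R10,R7,R8,R9}
Step 17: reserve R11 C 3 -> on_hand[A=57 B=29 C=27 D=46 E=23] avail[A=42 B=20 C=24 D=44 E=23] open={R10,R11,R7,R8,R9}
Step 18: reserve R12 D 9 -> on_hand[A=57 B=29 C=27 D=46 E=23] avail[A=42 B=20 C=24 D=35 E=23] open={R10,R11,R12,R7,R8,R9}
Step 19: commit R10 -> on_hand[A=49 B=29 C=27 D=46 E=23] avail[A=42 B=20 C=24 D=35 E=23] open={R11,R12,R7,R8,R9}
Step 20: reserve R13 D 9 -> on_hand[A=49 B=29 C=27 D=46 E=23] avail[A=42 B=20 C=24 D=26 E=23] open={R11,R12,R13,R7,R8,R9}
Step 21: commit R11 -> on_hand[A=49 B=29 C=24 D=46 E=23] avail[A=42 B=20 C=24 D=26 E=23] open={R12,R13,R7,R8,R9}
Step 22: commit R12 -> on_hand[A=49 B=29 C=24 D=37 E=23] avail[A=42 B=20 C=24 D=26 E=23] open={R13,R7,R8,R9}
Step 23: commit R9 -> on_hand[A=42 B=29 C=24 D=37 E=23] avail[A=42 B=20 C=24 D=26 E=23] open={R13,R7,R8}
Step 24: cancel R8 -> on_hand[A=42 B=29 C=24 D=37 E=23] avail[A=42 B=29 C=24 D=26 E=23] open={R13,R7}
Open reservations: ['R13', 'R7'] -> 2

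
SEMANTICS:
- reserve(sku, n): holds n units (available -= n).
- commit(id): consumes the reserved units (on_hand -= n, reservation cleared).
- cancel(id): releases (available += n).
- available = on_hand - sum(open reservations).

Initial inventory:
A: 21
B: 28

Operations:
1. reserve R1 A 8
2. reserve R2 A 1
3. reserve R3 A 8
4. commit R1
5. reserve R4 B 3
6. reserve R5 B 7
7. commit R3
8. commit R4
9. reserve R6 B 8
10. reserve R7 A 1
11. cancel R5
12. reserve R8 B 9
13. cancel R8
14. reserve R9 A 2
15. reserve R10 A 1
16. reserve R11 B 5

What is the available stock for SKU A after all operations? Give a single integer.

Step 1: reserve R1 A 8 -> on_hand[A=21 B=28] avail[A=13 B=28] open={R1}
Step 2: reserve R2 A 1 -> on_hand[A=21 B=28] avail[A=12 B=28] open={R1,R2}
Step 3: reserve R3 A 8 -> on_hand[A=21 B=28] avail[A=4 B=28] open={R1,R2,R3}
Step 4: commit R1 -> on_hand[A=13 B=28] avail[A=4 B=28] open={R2,R3}
Step 5: reserve R4 B 3 -> on_hand[A=13 B=28] avail[A=4 B=25] open={R2,R3,R4}
Step 6: reserve R5 B 7 -> on_hand[A=13 B=28] avail[A=4 B=18] open={R2,R3,R4,R5}
Step 7: commit R3 -> on_hand[A=5 B=28] avail[A=4 B=18] open={R2,R4,R5}
Step 8: commit R4 -> on_hand[A=5 B=25] avail[A=4 B=18] open={R2,R5}
Step 9: reserve R6 B 8 -> on_hand[A=5 B=25] avail[A=4 B=10] open={R2,R5,R6}
Step 10: reserve R7 A 1 -> on_hand[A=5 B=25] avail[A=3 B=10] open={R2,R5,R6,R7}
Step 11: cancel R5 -> on_hand[A=5 B=25] avail[A=3 B=17] open={R2,R6,R7}
Step 12: reserve R8 B 9 -> on_hand[A=5 B=25] avail[A=3 B=8] open={R2,R6,R7,R8}
Step 13: cancel R8 -> on_hand[A=5 B=25] avail[A=3 B=17] open={R2,R6,R7}
Step 14: reserve R9 A 2 -> on_hand[A=5 B=25] avail[A=1 B=17] open={R2,R6,R7,R9}
Step 15: reserve R10 A 1 -> on_hand[A=5 B=25] avail[A=0 B=17] open={R10,R2,R6,R7,R9}
Step 16: reserve R11 B 5 -> on_hand[A=5 B=25] avail[A=0 B=12] open={R10,R11,R2,R6,R7,R9}
Final available[A] = 0

Answer: 0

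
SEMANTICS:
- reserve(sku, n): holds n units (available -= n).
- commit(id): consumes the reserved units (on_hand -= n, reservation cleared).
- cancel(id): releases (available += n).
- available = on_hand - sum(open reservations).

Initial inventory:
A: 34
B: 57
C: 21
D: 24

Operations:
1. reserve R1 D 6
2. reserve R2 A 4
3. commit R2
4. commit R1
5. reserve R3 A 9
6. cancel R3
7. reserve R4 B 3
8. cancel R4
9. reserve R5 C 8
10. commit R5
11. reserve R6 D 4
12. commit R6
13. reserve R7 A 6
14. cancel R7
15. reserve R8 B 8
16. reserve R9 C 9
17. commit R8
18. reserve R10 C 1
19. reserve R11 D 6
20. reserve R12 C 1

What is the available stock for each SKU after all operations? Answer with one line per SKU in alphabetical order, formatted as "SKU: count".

Answer: A: 30
B: 49
C: 2
D: 8

Derivation:
Step 1: reserve R1 D 6 -> on_hand[A=34 B=57 C=21 D=24] avail[A=34 B=57 C=21 D=18] open={R1}
Step 2: reserve R2 A 4 -> on_hand[A=34 B=57 C=21 D=24] avail[A=30 B=57 C=21 D=18] open={R1,R2}
Step 3: commit R2 -> on_hand[A=30 B=57 C=21 D=24] avail[A=30 B=57 C=21 D=18] open={R1}
Step 4: commit R1 -> on_hand[A=30 B=57 C=21 D=18] avail[A=30 B=57 C=21 D=18] open={}
Step 5: reserve R3 A 9 -> on_hand[A=30 B=57 C=21 D=18] avail[A=21 B=57 C=21 D=18] open={R3}
Step 6: cancel R3 -> on_hand[A=30 B=57 C=21 D=18] avail[A=30 B=57 C=21 D=18] open={}
Step 7: reserve R4 B 3 -> on_hand[A=30 B=57 C=21 D=18] avail[A=30 B=54 C=21 D=18] open={R4}
Step 8: cancel R4 -> on_hand[A=30 B=57 C=21 D=18] avail[A=30 B=57 C=21 D=18] open={}
Step 9: reserve R5 C 8 -> on_hand[A=30 B=57 C=21 D=18] avail[A=30 B=57 C=13 D=18] open={R5}
Step 10: commit R5 -> on_hand[A=30 B=57 C=13 D=18] avail[A=30 B=57 C=13 D=18] open={}
Step 11: reserve R6 D 4 -> on_hand[A=30 B=57 C=13 D=18] avail[A=30 B=57 C=13 D=14] open={R6}
Step 12: commit R6 -> on_hand[A=30 B=57 C=13 D=14] avail[A=30 B=57 C=13 D=14] open={}
Step 13: reserve R7 A 6 -> on_hand[A=30 B=57 C=13 D=14] avail[A=24 B=57 C=13 D=14] open={R7}
Step 14: cancel R7 -> on_hand[A=30 B=57 C=13 D=14] avail[A=30 B=57 C=13 D=14] open={}
Step 15: reserve R8 B 8 -> on_hand[A=30 B=57 C=13 D=14] avail[A=30 B=49 C=13 D=14] open={R8}
Step 16: reserve R9 C 9 -> on_hand[A=30 B=57 C=13 D=14] avail[A=30 B=49 C=4 D=14] open={R8,R9}
Step 17: commit R8 -> on_hand[A=30 B=49 C=13 D=14] avail[A=30 B=49 C=4 D=14] open={R9}
Step 18: reserve R10 C 1 -> on_hand[A=30 B=49 C=13 D=14] avail[A=30 B=49 C=3 D=14] open={R10,R9}
Step 19: reserve R11 D 6 -> on_hand[A=30 B=49 C=13 D=14] avail[A=30 B=49 C=3 D=8] open={R10,R11,R9}
Step 20: reserve R12 C 1 -> on_hand[A=30 B=49 C=13 D=14] avail[A=30 B=49 C=2 D=8] open={R10,R11,R12,R9}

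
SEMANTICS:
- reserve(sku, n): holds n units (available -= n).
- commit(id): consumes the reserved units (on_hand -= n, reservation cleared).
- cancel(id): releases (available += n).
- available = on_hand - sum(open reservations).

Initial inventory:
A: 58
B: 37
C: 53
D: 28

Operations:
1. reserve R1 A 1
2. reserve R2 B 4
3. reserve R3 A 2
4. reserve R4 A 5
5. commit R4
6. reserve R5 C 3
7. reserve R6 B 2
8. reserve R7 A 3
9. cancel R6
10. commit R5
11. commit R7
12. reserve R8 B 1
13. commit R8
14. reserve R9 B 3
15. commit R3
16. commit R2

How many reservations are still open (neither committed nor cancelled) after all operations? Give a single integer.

Step 1: reserve R1 A 1 -> on_hand[A=58 B=37 C=53 D=28] avail[A=57 B=37 C=53 D=28] open={R1}
Step 2: reserve R2 B 4 -> on_hand[A=58 B=37 C=53 D=28] avail[A=57 B=33 C=53 D=28] open={R1,R2}
Step 3: reserve R3 A 2 -> on_hand[A=58 B=37 C=53 D=28] avail[A=55 B=33 C=53 D=28] open={R1,R2,R3}
Step 4: reserve R4 A 5 -> on_hand[A=58 B=37 C=53 D=28] avail[A=50 B=33 C=53 D=28] open={R1,R2,R3,R4}
Step 5: commit R4 -> on_hand[A=53 B=37 C=53 D=28] avail[A=50 B=33 C=53 D=28] open={R1,R2,R3}
Step 6: reserve R5 C 3 -> on_hand[A=53 B=37 C=53 D=28] avail[A=50 B=33 C=50 D=28] open={R1,R2,R3,R5}
Step 7: reserve R6 B 2 -> on_hand[A=53 B=37 C=53 D=28] avail[A=50 B=31 C=50 D=28] open={R1,R2,R3,R5,R6}
Step 8: reserve R7 A 3 -> on_hand[A=53 B=37 C=53 D=28] avail[A=47 B=31 C=50 D=28] open={R1,R2,R3,R5,R6,R7}
Step 9: cancel R6 -> on_hand[A=53 B=37 C=53 D=28] avail[A=47 B=33 C=50 D=28] open={R1,R2,R3,R5,R7}
Step 10: commit R5 -> on_hand[A=53 B=37 C=50 D=28] avail[A=47 B=33 C=50 D=28] open={R1,R2,R3,R7}
Step 11: commit R7 -> on_hand[A=50 B=37 C=50 D=28] avail[A=47 B=33 C=50 D=28] open={R1,R2,R3}
Step 12: reserve R8 B 1 -> on_hand[A=50 B=37 C=50 D=28] avail[A=47 B=32 C=50 D=28] open={R1,R2,R3,R8}
Step 13: commit R8 -> on_hand[A=50 B=36 C=50 D=28] avail[A=47 B=32 C=50 D=28] open={R1,R2,R3}
Step 14: reserve R9 B 3 -> on_hand[A=50 B=36 C=50 D=28] avail[A=47 B=29 C=50 D=28] open={R1,R2,R3,R9}
Step 15: commit R3 -> on_hand[A=48 B=36 C=50 D=28] avail[A=47 B=29 C=50 D=28] open={R1,R2,R9}
Step 16: commit R2 -> on_hand[A=48 B=32 C=50 D=28] avail[A=47 B=29 C=50 D=28] open={R1,R9}
Open reservations: ['R1', 'R9'] -> 2

Answer: 2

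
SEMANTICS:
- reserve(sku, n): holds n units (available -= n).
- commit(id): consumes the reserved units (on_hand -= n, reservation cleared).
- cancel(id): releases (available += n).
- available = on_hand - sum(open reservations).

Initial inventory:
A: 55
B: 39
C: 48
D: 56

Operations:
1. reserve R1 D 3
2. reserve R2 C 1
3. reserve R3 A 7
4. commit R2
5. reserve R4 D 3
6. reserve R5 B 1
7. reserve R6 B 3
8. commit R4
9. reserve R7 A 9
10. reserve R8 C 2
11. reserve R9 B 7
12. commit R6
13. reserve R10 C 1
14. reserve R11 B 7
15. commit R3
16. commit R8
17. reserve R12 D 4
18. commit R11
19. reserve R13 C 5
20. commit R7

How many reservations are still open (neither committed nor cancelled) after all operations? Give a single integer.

Answer: 6

Derivation:
Step 1: reserve R1 D 3 -> on_hand[A=55 B=39 C=48 D=56] avail[A=55 B=39 C=48 D=53] open={R1}
Step 2: reserve R2 C 1 -> on_hand[A=55 B=39 C=48 D=56] avail[A=55 B=39 C=47 D=53] open={R1,R2}
Step 3: reserve R3 A 7 -> on_hand[A=55 B=39 C=48 D=56] avail[A=48 B=39 C=47 D=53] open={R1,R2,R3}
Step 4: commit R2 -> on_hand[A=55 B=39 C=47 D=56] avail[A=48 B=39 C=47 D=53] open={R1,R3}
Step 5: reserve R4 D 3 -> on_hand[A=55 B=39 C=47 D=56] avail[A=48 B=39 C=47 D=50] open={R1,R3,R4}
Step 6: reserve R5 B 1 -> on_hand[A=55 B=39 C=47 D=56] avail[A=48 B=38 C=47 D=50] open={R1,R3,R4,R5}
Step 7: reserve R6 B 3 -> on_hand[A=55 B=39 C=47 D=56] avail[A=48 B=35 C=47 D=50] open={R1,R3,R4,R5,R6}
Step 8: commit R4 -> on_hand[A=55 B=39 C=47 D=53] avail[A=48 B=35 C=47 D=50] open={R1,R3,R5,R6}
Step 9: reserve R7 A 9 -> on_hand[A=55 B=39 C=47 D=53] avail[A=39 B=35 C=47 D=50] open={R1,R3,R5,R6,R7}
Step 10: reserve R8 C 2 -> on_hand[A=55 B=39 C=47 D=53] avail[A=39 B=35 C=45 D=50] open={R1,R3,R5,R6,R7,R8}
Step 11: reserve R9 B 7 -> on_hand[A=55 B=39 C=47 D=53] avail[A=39 B=28 C=45 D=50] open={R1,R3,R5,R6,R7,R8,R9}
Step 12: commit R6 -> on_hand[A=55 B=36 C=47 D=53] avail[A=39 B=28 C=45 D=50] open={R1,R3,R5,R7,R8,R9}
Step 13: reserve R10 C 1 -> on_hand[A=55 B=36 C=47 D=53] avail[A=39 B=28 C=44 D=50] open={R1,R10,R3,R5,R7,R8,R9}
Step 14: reserve R11 B 7 -> on_hand[A=55 B=36 C=47 D=53] avail[A=39 B=21 C=44 D=50] open={R1,R10,R11,R3,R5,R7,R8,R9}
Step 15: commit R3 -> on_hand[A=48 B=36 C=47 D=53] avail[A=39 B=21 C=44 D=50] open={R1,R10,R11,R5,R7,R8,R9}
Step 16: commit R8 -> on_hand[A=48 B=36 C=45 D=53] avail[A=39 B=21 C=44 D=50] open={R1,R10,R11,R5,R7,R9}
Step 17: reserve R12 D 4 -> on_hand[A=48 B=36 C=45 D=53] avail[A=39 B=21 C=44 D=46] open={R1,R10,R11,R12,R5,R7,R9}
Step 18: commit R11 -> on_hand[A=48 B=29 C=45 D=53] avail[A=39 B=21 C=44 D=46] open={R1,R10,R12,R5,R7,R9}
Step 19: reserve R13 C 5 -> on_hand[A=48 B=29 C=45 D=53] avail[A=39 B=21 C=39 D=46] open={R1,R10,R12,R13,R5,R7,R9}
Step 20: commit R7 -> on_hand[A=39 B=29 C=45 D=53] avail[A=39 B=21 C=39 D=46] open={R1,R10,R12,R13,R5,R9}
Open reservations: ['R1', 'R10', 'R12', 'R13', 'R5', 'R9'] -> 6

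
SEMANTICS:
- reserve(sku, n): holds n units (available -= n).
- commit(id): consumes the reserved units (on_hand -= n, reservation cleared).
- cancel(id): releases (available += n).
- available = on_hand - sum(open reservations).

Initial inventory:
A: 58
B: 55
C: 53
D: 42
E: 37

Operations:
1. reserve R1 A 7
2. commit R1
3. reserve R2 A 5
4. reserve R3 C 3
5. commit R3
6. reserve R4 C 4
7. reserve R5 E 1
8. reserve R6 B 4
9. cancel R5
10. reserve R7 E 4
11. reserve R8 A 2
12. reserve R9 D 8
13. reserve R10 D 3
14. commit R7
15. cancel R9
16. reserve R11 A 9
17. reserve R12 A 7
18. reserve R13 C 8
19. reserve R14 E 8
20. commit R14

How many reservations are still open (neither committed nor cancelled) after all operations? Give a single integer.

Step 1: reserve R1 A 7 -> on_hand[A=58 B=55 C=53 D=42 E=37] avail[A=51 B=55 C=53 D=42 E=37] open={R1}
Step 2: commit R1 -> on_hand[A=51 B=55 C=53 D=42 E=37] avail[A=51 B=55 C=53 D=42 E=37] open={}
Step 3: reserve R2 A 5 -> on_hand[A=51 B=55 C=53 D=42 E=37] avail[A=46 B=55 C=53 D=42 E=37] open={R2}
Step 4: reserve R3 C 3 -> on_hand[A=51 B=55 C=53 D=42 E=37] avail[A=46 B=55 C=50 D=42 E=37] open={R2,R3}
Step 5: commit R3 -> on_hand[A=51 B=55 C=50 D=42 E=37] avail[A=46 B=55 C=50 D=42 E=37] open={R2}
Step 6: reserve R4 C 4 -> on_hand[A=51 B=55 C=50 D=42 E=37] avail[A=46 B=55 C=46 D=42 E=37] open={R2,R4}
Step 7: reserve R5 E 1 -> on_hand[A=51 B=55 C=50 D=42 E=37] avail[A=46 B=55 C=46 D=42 E=36] open={R2,R4,R5}
Step 8: reserve R6 B 4 -> on_hand[A=51 B=55 C=50 D=42 E=37] avail[A=46 B=51 C=46 D=42 E=36] open={R2,R4,R5,R6}
Step 9: cancel R5 -> on_hand[A=51 B=55 C=50 D=42 E=37] avail[A=46 B=51 C=46 D=42 E=37] open={R2,R4,R6}
Step 10: reserve R7 E 4 -> on_hand[A=51 B=55 C=50 D=42 E=37] avail[A=46 B=51 C=46 D=42 E=33] open={R2,R4,R6,R7}
Step 11: reserve R8 A 2 -> on_hand[A=51 B=55 C=50 D=42 E=37] avail[A=44 B=51 C=46 D=42 E=33] open={R2,R4,R6,R7,R8}
Step 12: reserve R9 D 8 -> on_hand[A=51 B=55 C=50 D=42 E=37] avail[A=44 B=51 C=46 D=34 E=33] open={R2,R4,R6,R7,R8,R9}
Step 13: reserve R10 D 3 -> on_hand[A=51 B=55 C=50 D=42 E=37] avail[A=44 B=51 C=46 D=31 E=33] open={R10,R2,R4,R6,R7,R8,R9}
Step 14: commit R7 -> on_hand[A=51 B=55 C=50 D=42 E=33] avail[A=44 B=51 C=46 D=31 E=33] open={R10,R2,R4,R6,R8,R9}
Step 15: cancel R9 -> on_hand[A=51 B=55 C=50 D=42 E=33] avail[A=44 B=51 C=46 D=39 E=33] open={R10,R2,R4,R6,R8}
Step 16: reserve R11 A 9 -> on_hand[A=51 B=55 C=50 D=42 E=33] avail[A=35 B=51 C=46 D=39 E=33] open={R10,R11,R2,R4,R6,R8}
Step 17: reserve R12 A 7 -> on_hand[A=51 B=55 C=50 D=42 E=33] avail[A=28 B=51 C=46 D=39 E=33] open={R10,R11,R12,R2,R4,R6,R8}
Step 18: reserve R13 C 8 -> on_hand[A=51 B=55 C=50 D=42 E=33] avail[A=28 B=51 C=38 D=39 E=33] open={R10,R11,R12,R13,R2,R4,R6,R8}
Step 19: reserve R14 E 8 -> on_hand[A=51 B=55 C=50 D=42 E=33] avail[A=28 B=51 C=38 D=39 E=25] open={R10,R11,R12,R13,R14,R2,R4,R6,R8}
Step 20: commit R14 -> on_hand[A=51 B=55 C=50 D=42 E=25] avail[A=28 B=51 C=38 D=39 E=25] open={R10,R11,R12,R13,R2,R4,R6,R8}
Open reservations: ['R10', 'R11', 'R12', 'R13', 'R2', 'R4', 'R6', 'R8'] -> 8

Answer: 8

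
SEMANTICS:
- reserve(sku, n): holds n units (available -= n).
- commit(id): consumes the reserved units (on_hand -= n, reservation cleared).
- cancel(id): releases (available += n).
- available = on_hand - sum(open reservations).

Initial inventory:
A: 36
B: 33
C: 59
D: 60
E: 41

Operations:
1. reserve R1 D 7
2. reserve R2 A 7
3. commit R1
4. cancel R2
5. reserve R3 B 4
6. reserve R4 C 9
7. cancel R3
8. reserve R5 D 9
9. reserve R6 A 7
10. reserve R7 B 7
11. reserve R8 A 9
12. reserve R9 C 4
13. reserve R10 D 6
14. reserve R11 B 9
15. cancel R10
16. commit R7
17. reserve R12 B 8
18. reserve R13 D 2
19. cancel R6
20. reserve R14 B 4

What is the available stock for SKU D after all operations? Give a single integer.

Answer: 42

Derivation:
Step 1: reserve R1 D 7 -> on_hand[A=36 B=33 C=59 D=60 E=41] avail[A=36 B=33 C=59 D=53 E=41] open={R1}
Step 2: reserve R2 A 7 -> on_hand[A=36 B=33 C=59 D=60 E=41] avail[A=29 B=33 C=59 D=53 E=41] open={R1,R2}
Step 3: commit R1 -> on_hand[A=36 B=33 C=59 D=53 E=41] avail[A=29 B=33 C=59 D=53 E=41] open={R2}
Step 4: cancel R2 -> on_hand[A=36 B=33 C=59 D=53 E=41] avail[A=36 B=33 C=59 D=53 E=41] open={}
Step 5: reserve R3 B 4 -> on_hand[A=36 B=33 C=59 D=53 E=41] avail[A=36 B=29 C=59 D=53 E=41] open={R3}
Step 6: reserve R4 C 9 -> on_hand[A=36 B=33 C=59 D=53 E=41] avail[A=36 B=29 C=50 D=53 E=41] open={R3,R4}
Step 7: cancel R3 -> on_hand[A=36 B=33 C=59 D=53 E=41] avail[A=36 B=33 C=50 D=53 E=41] open={R4}
Step 8: reserve R5 D 9 -> on_hand[A=36 B=33 C=59 D=53 E=41] avail[A=36 B=33 C=50 D=44 E=41] open={R4,R5}
Step 9: reserve R6 A 7 -> on_hand[A=36 B=33 C=59 D=53 E=41] avail[A=29 B=33 C=50 D=44 E=41] open={R4,R5,R6}
Step 10: reserve R7 B 7 -> on_hand[A=36 B=33 C=59 D=53 E=41] avail[A=29 B=26 C=50 D=44 E=41] open={R4,R5,R6,R7}
Step 11: reserve R8 A 9 -> on_hand[A=36 B=33 C=59 D=53 E=41] avail[A=20 B=26 C=50 D=44 E=41] open={R4,R5,R6,R7,R8}
Step 12: reserve R9 C 4 -> on_hand[A=36 B=33 C=59 D=53 E=41] avail[A=20 B=26 C=46 D=44 E=41] open={R4,R5,R6,R7,R8,R9}
Step 13: reserve R10 D 6 -> on_hand[A=36 B=33 C=59 D=53 E=41] avail[A=20 B=26 C=46 D=38 E=41] open={R10,R4,R5,R6,R7,R8,R9}
Step 14: reserve R11 B 9 -> on_hand[A=36 B=33 C=59 D=53 E=41] avail[A=20 B=17 C=46 D=38 E=41] open={R10,R11,R4,R5,R6,R7,R8,R9}
Step 15: cancel R10 -> on_hand[A=36 B=33 C=59 D=53 E=41] avail[A=20 B=17 C=46 D=44 E=41] open={R11,R4,R5,R6,R7,R8,R9}
Step 16: commit R7 -> on_hand[A=36 B=26 C=59 D=53 E=41] avail[A=20 B=17 C=46 D=44 E=41] open={R11,R4,R5,R6,R8,R9}
Step 17: reserve R12 B 8 -> on_hand[A=36 B=26 C=59 D=53 E=41] avail[A=20 B=9 C=46 D=44 E=41] open={R11,R12,R4,R5,R6,R8,R9}
Step 18: reserve R13 D 2 -> on_hand[A=36 B=26 C=59 D=53 E=41] avail[A=20 B=9 C=46 D=42 E=41] open={R11,R12,R13,R4,R5,R6,R8,R9}
Step 19: cancel R6 -> on_hand[A=36 B=26 C=59 D=53 E=41] avail[A=27 B=9 C=46 D=42 E=41] open={R11,R12,R13,R4,R5,R8,R9}
Step 20: reserve R14 B 4 -> on_hand[A=36 B=26 C=59 D=53 E=41] avail[A=27 B=5 C=46 D=42 E=41] open={R11,R12,R13,R14,R4,R5,R8,R9}
Final available[D] = 42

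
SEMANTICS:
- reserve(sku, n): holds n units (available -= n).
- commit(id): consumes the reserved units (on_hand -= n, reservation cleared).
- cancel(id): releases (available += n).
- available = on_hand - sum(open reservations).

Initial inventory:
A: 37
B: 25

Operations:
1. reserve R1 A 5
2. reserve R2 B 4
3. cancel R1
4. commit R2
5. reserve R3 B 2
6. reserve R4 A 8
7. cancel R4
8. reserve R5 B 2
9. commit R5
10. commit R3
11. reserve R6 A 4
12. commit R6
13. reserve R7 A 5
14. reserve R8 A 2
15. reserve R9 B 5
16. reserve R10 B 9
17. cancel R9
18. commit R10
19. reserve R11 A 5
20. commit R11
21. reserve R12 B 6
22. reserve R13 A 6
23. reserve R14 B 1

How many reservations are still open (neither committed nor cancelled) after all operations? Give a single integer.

Answer: 5

Derivation:
Step 1: reserve R1 A 5 -> on_hand[A=37 B=25] avail[A=32 B=25] open={R1}
Step 2: reserve R2 B 4 -> on_hand[A=37 B=25] avail[A=32 B=21] open={R1,R2}
Step 3: cancel R1 -> on_hand[A=37 B=25] avail[A=37 B=21] open={R2}
Step 4: commit R2 -> on_hand[A=37 B=21] avail[A=37 B=21] open={}
Step 5: reserve R3 B 2 -> on_hand[A=37 B=21] avail[A=37 B=19] open={R3}
Step 6: reserve R4 A 8 -> on_hand[A=37 B=21] avail[A=29 B=19] open={R3,R4}
Step 7: cancel R4 -> on_hand[A=37 B=21] avail[A=37 B=19] open={R3}
Step 8: reserve R5 B 2 -> on_hand[A=37 B=21] avail[A=37 B=17] open={R3,R5}
Step 9: commit R5 -> on_hand[A=37 B=19] avail[A=37 B=17] open={R3}
Step 10: commit R3 -> on_hand[A=37 B=17] avail[A=37 B=17] open={}
Step 11: reserve R6 A 4 -> on_hand[A=37 B=17] avail[A=33 B=17] open={R6}
Step 12: commit R6 -> on_hand[A=33 B=17] avail[A=33 B=17] open={}
Step 13: reserve R7 A 5 -> on_hand[A=33 B=17] avail[A=28 B=17] open={R7}
Step 14: reserve R8 A 2 -> on_hand[A=33 B=17] avail[A=26 B=17] open={R7,R8}
Step 15: reserve R9 B 5 -> on_hand[A=33 B=17] avail[A=26 B=12] open={R7,R8,R9}
Step 16: reserve R10 B 9 -> on_hand[A=33 B=17] avail[A=26 B=3] open={R10,R7,R8,R9}
Step 17: cancel R9 -> on_hand[A=33 B=17] avail[A=26 B=8] open={R10,R7,R8}
Step 18: commit R10 -> on_hand[A=33 B=8] avail[A=26 B=8] open={R7,R8}
Step 19: reserve R11 A 5 -> on_hand[A=33 B=8] avail[A=21 B=8] open={R11,R7,R8}
Step 20: commit R11 -> on_hand[A=28 B=8] avail[A=21 B=8] open={R7,R8}
Step 21: reserve R12 B 6 -> on_hand[A=28 B=8] avail[A=21 B=2] open={R12,R7,R8}
Step 22: reserve R13 A 6 -> on_hand[A=28 B=8] avail[A=15 B=2] open={R12,R13,R7,R8}
Step 23: reserve R14 B 1 -> on_hand[A=28 B=8] avail[A=15 B=1] open={R12,R13,R14,R7,R8}
Open reservations: ['R12', 'R13', 'R14', 'R7', 'R8'] -> 5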